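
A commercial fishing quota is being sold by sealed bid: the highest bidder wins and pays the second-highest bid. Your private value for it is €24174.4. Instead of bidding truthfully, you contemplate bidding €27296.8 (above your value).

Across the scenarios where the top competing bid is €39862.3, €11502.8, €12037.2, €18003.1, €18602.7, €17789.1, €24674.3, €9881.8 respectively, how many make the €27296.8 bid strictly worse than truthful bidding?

1

The deviation hurts exactly when the highest competing bid lies strictly between €24174.4 and €27296.8 — overbidding then wins at a price above your value.
€39862.3: above both → same outcome either way.
€11502.8: below both → same outcome either way.
€12037.2: below both → same outcome either way.
€18003.1: below both → same outcome either way.
€18602.7: below both → same outcome either way.
€17789.1: below both → same outcome either way.
€24674.3: inside the interval → strictly worse (loss €499.9).
€9881.8: below both → same outcome either way.
Count: 1.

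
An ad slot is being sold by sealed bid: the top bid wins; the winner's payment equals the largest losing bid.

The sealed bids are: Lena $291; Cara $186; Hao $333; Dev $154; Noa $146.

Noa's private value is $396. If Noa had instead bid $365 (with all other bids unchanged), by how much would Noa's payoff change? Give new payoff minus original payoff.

The highest bid among the other bidders is $333; Noa's bid doesn't change that.
Original bid $146: Noa is not highest (top rival bid is $333); payoff $0.
Alternative bid $365: Noa is highest, pays the top rival bid $333; payoff $396 − $333 = $63.
Change in payoff = $63 − ($0) = $63.

$63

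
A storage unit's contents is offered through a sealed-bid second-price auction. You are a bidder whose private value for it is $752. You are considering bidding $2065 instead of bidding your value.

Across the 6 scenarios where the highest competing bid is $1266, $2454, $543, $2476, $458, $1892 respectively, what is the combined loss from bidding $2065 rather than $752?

The deviation costs you only when the competing bid falls strictly between $752 and $2065; elsewhere both bids give the same outcome.
$1266: truthful payoff $0, deviation payoff −$514 → loss $514.
$2454: outcomes coincide → loss $0.
$543: outcomes coincide → loss $0.
$2476: outcomes coincide → loss $0.
$458: outcomes coincide → loss $0.
$1892: truthful payoff $0, deviation payoff −$1140 → loss $1140.
Total loss = $514 + $1140 = $1654.

$1654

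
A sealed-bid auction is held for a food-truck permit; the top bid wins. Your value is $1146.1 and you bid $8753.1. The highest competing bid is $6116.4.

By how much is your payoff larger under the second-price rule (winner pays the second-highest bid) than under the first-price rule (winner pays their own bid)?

You have the highest bid, so you win under either rule.
Second-price: pay $6116.4 → payoff −$4970.3.
First-price: pay your own bid $8753.1 → payoff −$7607.
Difference = −$4970.3 − (−$7607) = $2636.7.

$2636.7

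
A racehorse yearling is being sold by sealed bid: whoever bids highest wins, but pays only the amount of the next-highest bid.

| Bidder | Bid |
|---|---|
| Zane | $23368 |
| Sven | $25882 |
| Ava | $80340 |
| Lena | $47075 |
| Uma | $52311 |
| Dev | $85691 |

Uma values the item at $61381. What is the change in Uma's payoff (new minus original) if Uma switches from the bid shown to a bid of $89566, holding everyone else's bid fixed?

The highest bid among the other bidders is $85691; Uma's bid doesn't change that.
Original bid $52311: Uma is not highest (top rival bid is $85691); payoff $0.
Alternative bid $89566: Uma is highest, pays the top rival bid $85691; payoff $61381 − $85691 = −$24310.
Change in payoff = −$24310 − ($0) = −$24310.

−$24310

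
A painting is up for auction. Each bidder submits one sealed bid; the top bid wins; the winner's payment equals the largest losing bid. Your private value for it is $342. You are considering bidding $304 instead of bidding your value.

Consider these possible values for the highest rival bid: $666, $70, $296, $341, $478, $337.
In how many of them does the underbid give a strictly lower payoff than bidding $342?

2

The deviation hurts exactly when the highest competing bid lies strictly between $304 and $342 — underbidding then forfeits a profitable win.
$666: above both → same outcome either way.
$70: below both → same outcome either way.
$296: below both → same outcome either way.
$341: inside the interval → strictly worse (loss $1).
$478: above both → same outcome either way.
$337: inside the interval → strictly worse (loss $5).
Count: 2.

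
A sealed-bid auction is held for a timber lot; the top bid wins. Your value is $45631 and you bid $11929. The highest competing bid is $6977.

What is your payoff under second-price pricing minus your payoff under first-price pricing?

$4952

You have the highest bid, so you win under either rule.
Second-price: pay $6977 → payoff $38654.
First-price: pay your own bid $11929 → payoff $33702.
Difference = $38654 − ($33702) = $4952.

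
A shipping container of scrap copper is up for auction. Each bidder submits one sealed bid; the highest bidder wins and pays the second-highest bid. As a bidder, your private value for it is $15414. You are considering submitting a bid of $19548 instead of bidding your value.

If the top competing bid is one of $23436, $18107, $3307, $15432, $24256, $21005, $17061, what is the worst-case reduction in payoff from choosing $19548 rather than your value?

$2693

$23436: same outcome either way → loss $0.
$18107: truthful gives $0, deviation gives −$2693 → loss $2693.
$3307: same outcome either way → loss $0.
$15432: truthful gives $0, deviation gives −$18 → loss $18.
$24256: same outcome either way → loss $0.
$21005: same outcome either way → loss $0.
$17061: truthful gives $0, deviation gives −$1647 → loss $1647.
Maximum loss: $2693.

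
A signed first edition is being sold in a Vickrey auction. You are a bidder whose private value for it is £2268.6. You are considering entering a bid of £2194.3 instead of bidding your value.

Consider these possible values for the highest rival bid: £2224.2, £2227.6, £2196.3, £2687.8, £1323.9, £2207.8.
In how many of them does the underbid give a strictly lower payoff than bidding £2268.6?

4

The deviation hurts exactly when the highest competing bid lies strictly between £2194.3 and £2268.6 — underbidding then forfeits a profitable win.
£2224.2: inside the interval → strictly worse (loss £44.4).
£2227.6: inside the interval → strictly worse (loss £41).
£2196.3: inside the interval → strictly worse (loss £72.3).
£2687.8: above both → same outcome either way.
£1323.9: below both → same outcome either way.
£2207.8: inside the interval → strictly worse (loss £60.8).
Count: 4.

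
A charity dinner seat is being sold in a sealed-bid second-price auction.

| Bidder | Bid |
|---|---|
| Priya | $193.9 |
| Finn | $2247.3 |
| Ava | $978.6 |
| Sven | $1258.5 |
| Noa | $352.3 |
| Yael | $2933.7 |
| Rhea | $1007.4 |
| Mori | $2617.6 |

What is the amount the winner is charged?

Highest bid: Yael at $2933.7, so Yael wins.
Second-highest bid: Mori at $2617.6 — that is the price the winner pays.

$2617.6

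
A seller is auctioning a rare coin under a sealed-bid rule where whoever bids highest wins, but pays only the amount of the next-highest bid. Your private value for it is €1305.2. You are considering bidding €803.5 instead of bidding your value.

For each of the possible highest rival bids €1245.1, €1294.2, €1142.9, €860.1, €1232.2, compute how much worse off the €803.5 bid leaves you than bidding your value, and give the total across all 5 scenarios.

€751.5

The deviation costs you only when the competing bid falls strictly between €803.5 and €1305.2; elsewhere both bids give the same outcome.
€1245.1: truthful payoff €60.1, deviation payoff €0 → loss €60.1.
€1294.2: truthful payoff €11, deviation payoff €0 → loss €11.
€1142.9: truthful payoff €162.3, deviation payoff €0 → loss €162.3.
€860.1: truthful payoff €445.1, deviation payoff €0 → loss €445.1.
€1232.2: truthful payoff €73, deviation payoff €0 → loss €73.
Total loss = €60.1 + €11 + €162.3 + €445.1 + €73 = €751.5.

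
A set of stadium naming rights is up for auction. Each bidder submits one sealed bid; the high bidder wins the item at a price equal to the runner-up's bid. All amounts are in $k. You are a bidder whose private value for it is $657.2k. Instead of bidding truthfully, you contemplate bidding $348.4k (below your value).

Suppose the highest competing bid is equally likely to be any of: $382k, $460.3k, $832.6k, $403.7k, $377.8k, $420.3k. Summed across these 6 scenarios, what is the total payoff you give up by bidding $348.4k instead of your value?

$1241.9k

The deviation costs you only when the competing bid falls strictly between $348.4k and $657.2k; elsewhere both bids give the same outcome.
$382k: truthful payoff $275.2k, deviation payoff $0k → loss $275.2k.
$460.3k: truthful payoff $196.9k, deviation payoff $0k → loss $196.9k.
$832.6k: outcomes coincide → loss $0k.
$403.7k: truthful payoff $253.5k, deviation payoff $0k → loss $253.5k.
$377.8k: truthful payoff $279.4k, deviation payoff $0k → loss $279.4k.
$420.3k: truthful payoff $236.9k, deviation payoff $0k → loss $236.9k.
Total loss = $275.2k + $196.9k + $253.5k + $279.4k + $236.9k = $1241.9k.
Truthful bidding weakly dominates here: raising your bid can only win items priced above your value, and lowering it can only forfeit items priced below.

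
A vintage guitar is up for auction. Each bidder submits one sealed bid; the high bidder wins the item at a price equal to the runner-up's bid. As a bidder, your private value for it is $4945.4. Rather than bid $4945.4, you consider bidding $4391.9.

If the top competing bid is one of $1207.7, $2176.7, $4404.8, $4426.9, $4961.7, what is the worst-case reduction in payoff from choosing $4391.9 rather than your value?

$1207.7: same outcome either way → loss $0.
$2176.7: same outcome either way → loss $0.
$4404.8: truthful gives $540.6, deviation gives $0 → loss $540.6.
$4426.9: truthful gives $518.5, deviation gives $0 → loss $518.5.
$4961.7: same outcome either way → loss $0.
Maximum loss: $540.6.

$540.6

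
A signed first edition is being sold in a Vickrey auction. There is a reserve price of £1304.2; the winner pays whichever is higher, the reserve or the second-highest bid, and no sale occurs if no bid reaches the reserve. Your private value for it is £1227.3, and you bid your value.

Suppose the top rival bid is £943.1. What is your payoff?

£0

Your bid £1227.3 is the highest bid but falls below the reserve £1304.2, so the item goes unsold. Payoff £0.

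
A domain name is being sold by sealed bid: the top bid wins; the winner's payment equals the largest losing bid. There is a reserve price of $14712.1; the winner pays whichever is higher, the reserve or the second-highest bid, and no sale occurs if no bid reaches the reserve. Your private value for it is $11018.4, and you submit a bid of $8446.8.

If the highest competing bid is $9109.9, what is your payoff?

$0

Your bid $8446.8 is below the highest competing bid $9109.9, so you lose. Payoff $0.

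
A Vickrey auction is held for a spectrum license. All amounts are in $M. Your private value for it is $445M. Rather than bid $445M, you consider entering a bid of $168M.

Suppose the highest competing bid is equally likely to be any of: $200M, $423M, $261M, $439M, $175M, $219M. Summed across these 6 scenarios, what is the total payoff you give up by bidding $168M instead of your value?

The deviation costs you only when the competing bid falls strictly between $168M and $445M; elsewhere both bids give the same outcome.
$200M: truthful payoff $245M, deviation payoff $0M → loss $245M.
$423M: truthful payoff $22M, deviation payoff $0M → loss $22M.
$261M: truthful payoff $184M, deviation payoff $0M → loss $184M.
$439M: truthful payoff $6M, deviation payoff $0M → loss $6M.
$175M: truthful payoff $270M, deviation payoff $0M → loss $270M.
$219M: truthful payoff $226M, deviation payoff $0M → loss $226M.
Total loss = $245M + $22M + $184M + $6M + $270M + $226M = $953M.

$953M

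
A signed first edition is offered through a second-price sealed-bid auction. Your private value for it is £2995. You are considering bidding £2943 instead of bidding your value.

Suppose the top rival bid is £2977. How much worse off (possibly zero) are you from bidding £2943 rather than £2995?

£18

Bidding your value £2995: you win (since £2995 > £2977) and pay £2977. Payoff £18.
Bidding £2943: you lose. Payoff £0.
The competing bid £2977 lies between your shaded bid and your value, so underbidding forfeits an item you could have won at a profitable price.
Loss from deviating = £18 − (£0) = £18.
In a second-price auction your bid sets only whether you win, not what you pay, so bidding your true value is weakly dominant.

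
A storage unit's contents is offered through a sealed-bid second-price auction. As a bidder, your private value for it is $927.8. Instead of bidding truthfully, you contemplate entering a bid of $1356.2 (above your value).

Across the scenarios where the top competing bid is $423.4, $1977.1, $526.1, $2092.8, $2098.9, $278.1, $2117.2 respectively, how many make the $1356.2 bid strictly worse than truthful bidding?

The deviation hurts exactly when the highest competing bid lies strictly between $927.8 and $1356.2 — overbidding then wins at a price above your value.
$423.4: below both → same outcome either way.
$1977.1: above both → same outcome either way.
$526.1: below both → same outcome either way.
$2092.8: above both → same outcome either way.
$2098.9: above both → same outcome either way.
$278.1: below both → same outcome either way.
$2117.2: above both → same outcome either way.
Count: 0.

0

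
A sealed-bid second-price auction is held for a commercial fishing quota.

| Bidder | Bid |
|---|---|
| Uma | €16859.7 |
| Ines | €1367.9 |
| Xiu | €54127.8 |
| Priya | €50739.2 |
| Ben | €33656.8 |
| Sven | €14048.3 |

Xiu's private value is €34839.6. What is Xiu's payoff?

−€15899.6

Highest bid: Xiu at €54127.8, so Xiu wins.
Second-highest bid: Priya at €50739.2 — that is the price the winner pays.
Xiu's payoff = value − price = €34839.6 − €50739.2 = −€15899.6.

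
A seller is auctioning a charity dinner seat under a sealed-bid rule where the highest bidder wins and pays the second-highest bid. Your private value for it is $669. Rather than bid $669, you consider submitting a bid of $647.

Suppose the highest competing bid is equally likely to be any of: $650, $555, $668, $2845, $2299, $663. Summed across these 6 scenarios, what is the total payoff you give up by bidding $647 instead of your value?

$26

The deviation costs you only when the competing bid falls strictly between $647 and $669; elsewhere both bids give the same outcome.
$650: truthful payoff $19, deviation payoff $0 → loss $19.
$555: outcomes coincide → loss $0.
$668: truthful payoff $1, deviation payoff $0 → loss $1.
$2845: outcomes coincide → loss $0.
$2299: outcomes coincide → loss $0.
$663: truthful payoff $6, deviation payoff $0 → loss $6.
Total loss = $19 + $1 + $6 = $26.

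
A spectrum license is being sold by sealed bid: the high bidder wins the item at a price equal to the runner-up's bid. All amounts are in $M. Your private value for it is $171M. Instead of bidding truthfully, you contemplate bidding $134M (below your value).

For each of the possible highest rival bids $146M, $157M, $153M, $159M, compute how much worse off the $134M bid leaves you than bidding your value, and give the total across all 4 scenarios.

The deviation costs you only when the competing bid falls strictly between $134M and $171M; elsewhere both bids give the same outcome.
$146M: truthful payoff $25M, deviation payoff $0M → loss $25M.
$157M: truthful payoff $14M, deviation payoff $0M → loss $14M.
$153M: truthful payoff $18M, deviation payoff $0M → loss $18M.
$159M: truthful payoff $12M, deviation payoff $0M → loss $12M.
Total loss = $25M + $14M + $18M + $12M = $69M.

$69M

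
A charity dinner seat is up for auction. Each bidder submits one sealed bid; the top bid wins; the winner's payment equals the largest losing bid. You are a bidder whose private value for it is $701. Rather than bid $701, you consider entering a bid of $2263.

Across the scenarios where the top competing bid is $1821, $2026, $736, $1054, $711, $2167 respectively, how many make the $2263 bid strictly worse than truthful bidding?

6

The deviation hurts exactly when the highest competing bid lies strictly between $701 and $2263 — overbidding then wins at a price above your value.
$1821: inside the interval → strictly worse (loss $1120).
$2026: inside the interval → strictly worse (loss $1325).
$736: inside the interval → strictly worse (loss $35).
$1054: inside the interval → strictly worse (loss $353).
$711: inside the interval → strictly worse (loss $10).
$2167: inside the interval → strictly worse (loss $1466).
Count: 6.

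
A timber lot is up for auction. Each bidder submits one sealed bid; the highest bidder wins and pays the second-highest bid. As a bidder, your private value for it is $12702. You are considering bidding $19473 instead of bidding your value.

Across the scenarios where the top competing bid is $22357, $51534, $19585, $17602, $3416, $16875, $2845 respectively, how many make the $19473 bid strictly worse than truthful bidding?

The deviation hurts exactly when the highest competing bid lies strictly between $12702 and $19473 — overbidding then wins at a price above your value.
$22357: above both → same outcome either way.
$51534: above both → same outcome either way.
$19585: above both → same outcome either way.
$17602: inside the interval → strictly worse (loss $4900).
$3416: below both → same outcome either way.
$16875: inside the interval → strictly worse (loss $4173).
$2845: below both → same outcome either way.
Count: 2.

2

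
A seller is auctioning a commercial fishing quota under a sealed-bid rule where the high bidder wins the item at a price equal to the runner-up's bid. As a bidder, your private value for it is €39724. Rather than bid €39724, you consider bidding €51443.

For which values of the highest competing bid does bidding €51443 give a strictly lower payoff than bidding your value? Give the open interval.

If the competing bid is below €39724, both bids win at the same price — no difference.
If it is above €51443, both bids lose — no difference.
If it lies strictly between €39724 and €51443, bidding your value loses (payoff 0) while bidding €51443 wins at a price above your value (payoff negative).
So the deviation strictly hurts on the open interval (€39724, €51443).
Because the price is fixed by the runner-up's bid, deviating from your value can only change a good outcome into a bad one — never the reverse.

(€39724, €51443)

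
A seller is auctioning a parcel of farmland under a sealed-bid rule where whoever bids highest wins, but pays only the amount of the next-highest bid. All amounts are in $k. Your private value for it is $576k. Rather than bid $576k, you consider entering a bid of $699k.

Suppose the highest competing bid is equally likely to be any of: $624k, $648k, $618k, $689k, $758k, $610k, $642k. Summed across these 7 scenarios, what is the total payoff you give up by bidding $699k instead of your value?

The deviation costs you only when the competing bid falls strictly between $576k and $699k; elsewhere both bids give the same outcome.
$624k: truthful payoff $0k, deviation payoff −$48k → loss $48k.
$648k: truthful payoff $0k, deviation payoff −$72k → loss $72k.
$618k: truthful payoff $0k, deviation payoff −$42k → loss $42k.
$689k: truthful payoff $0k, deviation payoff −$113k → loss $113k.
$758k: outcomes coincide → loss $0k.
$610k: truthful payoff $0k, deviation payoff −$34k → loss $34k.
$642k: truthful payoff $0k, deviation payoff −$66k → loss $66k.
Total loss = $48k + $72k + $42k + $113k + $34k + $66k = $375k.

$375k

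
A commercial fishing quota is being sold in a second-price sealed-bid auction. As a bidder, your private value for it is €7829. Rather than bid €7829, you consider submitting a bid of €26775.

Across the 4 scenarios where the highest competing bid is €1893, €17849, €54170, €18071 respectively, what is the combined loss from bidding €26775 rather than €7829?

€20262

The deviation costs you only when the competing bid falls strictly between €7829 and €26775; elsewhere both bids give the same outcome.
€1893: outcomes coincide → loss €0.
€17849: truthful payoff €0, deviation payoff −€10020 → loss €10020.
€54170: outcomes coincide → loss €0.
€18071: truthful payoff €0, deviation payoff −€10242 → loss €10242.
Total loss = €10020 + €10242 = €20262.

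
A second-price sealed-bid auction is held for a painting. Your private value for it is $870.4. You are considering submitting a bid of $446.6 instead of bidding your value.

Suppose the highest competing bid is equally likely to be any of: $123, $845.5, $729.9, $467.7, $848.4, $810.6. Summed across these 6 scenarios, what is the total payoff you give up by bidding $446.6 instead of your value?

$649.9

The deviation costs you only when the competing bid falls strictly between $446.6 and $870.4; elsewhere both bids give the same outcome.
$123: outcomes coincide → loss $0.
$845.5: truthful payoff $24.9, deviation payoff $0 → loss $24.9.
$729.9: truthful payoff $140.5, deviation payoff $0 → loss $140.5.
$467.7: truthful payoff $402.7, deviation payoff $0 → loss $402.7.
$848.4: truthful payoff $22, deviation payoff $0 → loss $22.
$810.6: truthful payoff $59.8, deviation payoff $0 → loss $59.8.
Total loss = $24.9 + $140.5 + $402.7 + $22 + $59.8 = $649.9.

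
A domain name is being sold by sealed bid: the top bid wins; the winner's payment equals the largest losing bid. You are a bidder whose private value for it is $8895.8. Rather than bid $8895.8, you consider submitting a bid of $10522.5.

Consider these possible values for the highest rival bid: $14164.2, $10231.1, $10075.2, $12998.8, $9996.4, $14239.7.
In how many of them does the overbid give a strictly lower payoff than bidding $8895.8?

The deviation hurts exactly when the highest competing bid lies strictly between $8895.8 and $10522.5 — overbidding then wins at a price above your value.
$14164.2: above both → same outcome either way.
$10231.1: inside the interval → strictly worse (loss $1335.3).
$10075.2: inside the interval → strictly worse (loss $1179.4).
$12998.8: above both → same outcome either way.
$9996.4: inside the interval → strictly worse (loss $1100.6).
$14239.7: above both → same outcome either way.
Count: 3.

3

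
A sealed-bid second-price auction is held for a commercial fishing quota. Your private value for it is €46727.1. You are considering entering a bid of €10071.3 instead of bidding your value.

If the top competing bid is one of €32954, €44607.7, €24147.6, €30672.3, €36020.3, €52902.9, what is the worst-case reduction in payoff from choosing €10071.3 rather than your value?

€32954: truthful gives €13773.1, deviation gives €0 → loss €13773.1.
€44607.7: truthful gives €2119.4, deviation gives €0 → loss €2119.4.
€24147.6: truthful gives €22579.5, deviation gives €0 → loss €22579.5.
€30672.3: truthful gives €16054.8, deviation gives €0 → loss €16054.8.
€36020.3: truthful gives €10706.8, deviation gives €0 → loss €10706.8.
€52902.9: same outcome either way → loss €0.
Maximum loss: €22579.5.

€22579.5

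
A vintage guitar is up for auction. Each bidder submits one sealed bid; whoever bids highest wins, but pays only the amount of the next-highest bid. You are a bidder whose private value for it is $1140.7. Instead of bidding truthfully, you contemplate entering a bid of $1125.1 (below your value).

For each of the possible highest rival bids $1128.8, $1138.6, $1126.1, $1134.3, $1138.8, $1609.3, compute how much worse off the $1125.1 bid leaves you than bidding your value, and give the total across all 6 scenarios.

$36.9

The deviation costs you only when the competing bid falls strictly between $1125.1 and $1140.7; elsewhere both bids give the same outcome.
$1128.8: truthful payoff $11.9, deviation payoff $0 → loss $11.9.
$1138.6: truthful payoff $2.1, deviation payoff $0 → loss $2.1.
$1126.1: truthful payoff $14.6, deviation payoff $0 → loss $14.6.
$1134.3: truthful payoff $6.4, deviation payoff $0 → loss $6.4.
$1138.8: truthful payoff $1.9, deviation payoff $0 → loss $1.9.
$1609.3: outcomes coincide → loss $0.
Total loss = $11.9 + $2.1 + $14.6 + $6.4 + $1.9 = $36.9.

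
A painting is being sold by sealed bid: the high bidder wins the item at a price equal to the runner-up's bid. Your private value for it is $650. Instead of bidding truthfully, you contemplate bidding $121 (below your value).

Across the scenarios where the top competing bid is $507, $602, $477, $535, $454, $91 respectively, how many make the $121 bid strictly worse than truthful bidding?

5

The deviation hurts exactly when the highest competing bid lies strictly between $121 and $650 — underbidding then forfeits a profitable win.
$507: inside the interval → strictly worse (loss $143).
$602: inside the interval → strictly worse (loss $48).
$477: inside the interval → strictly worse (loss $173).
$535: inside the interval → strictly worse (loss $115).
$454: inside the interval → strictly worse (loss $196).
$91: below both → same outcome either way.
Count: 5.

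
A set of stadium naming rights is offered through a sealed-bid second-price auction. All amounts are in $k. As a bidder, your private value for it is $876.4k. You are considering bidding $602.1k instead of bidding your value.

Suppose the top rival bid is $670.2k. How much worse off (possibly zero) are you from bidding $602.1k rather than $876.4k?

$206.2k

Bidding your value $876.4k: you win (since $876.4k > $670.2k) and pay $670.2k. Payoff $206.2k.
Bidding $602.1k: you lose. Payoff $0k.
The competing bid $670.2k lies between your shaded bid and your value, so underbidding forfeits an item you could have won at a profitable price.
Loss from deviating = $206.2k − ($0k) = $206.2k.
Because the price is fixed by the runner-up's bid, deviating from your value can only change a good outcome into a bad one — never the reverse.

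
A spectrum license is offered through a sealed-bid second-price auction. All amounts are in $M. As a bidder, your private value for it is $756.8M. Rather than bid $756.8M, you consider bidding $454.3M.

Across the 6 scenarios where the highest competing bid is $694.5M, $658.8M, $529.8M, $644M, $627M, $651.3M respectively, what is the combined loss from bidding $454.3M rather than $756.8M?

The deviation costs you only when the competing bid falls strictly between $454.3M and $756.8M; elsewhere both bids give the same outcome.
$694.5M: truthful payoff $62.3M, deviation payoff $0M → loss $62.3M.
$658.8M: truthful payoff $98M, deviation payoff $0M → loss $98M.
$529.8M: truthful payoff $227M, deviation payoff $0M → loss $227M.
$644M: truthful payoff $112.8M, deviation payoff $0M → loss $112.8M.
$627M: truthful payoff $129.8M, deviation payoff $0M → loss $129.8M.
$651.3M: truthful payoff $105.5M, deviation payoff $0M → loss $105.5M.
Total loss = $62.3M + $98M + $227M + $112.8M + $129.8M + $105.5M = $735.4M.
Because the price is fixed by the runner-up's bid, deviating from your value can only change a good outcome into a bad one — never the reverse.

$735.4M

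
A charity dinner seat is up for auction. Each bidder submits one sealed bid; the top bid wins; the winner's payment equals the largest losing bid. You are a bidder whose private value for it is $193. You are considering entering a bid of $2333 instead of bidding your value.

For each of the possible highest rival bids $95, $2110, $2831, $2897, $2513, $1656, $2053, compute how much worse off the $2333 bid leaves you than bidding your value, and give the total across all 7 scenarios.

$5240

The deviation costs you only when the competing bid falls strictly between $193 and $2333; elsewhere both bids give the same outcome.
$95: outcomes coincide → loss $0.
$2110: truthful payoff $0, deviation payoff −$1917 → loss $1917.
$2831: outcomes coincide → loss $0.
$2897: outcomes coincide → loss $0.
$2513: outcomes coincide → loss $0.
$1656: truthful payoff $0, deviation payoff −$1463 → loss $1463.
$2053: truthful payoff $0, deviation payoff −$1860 → loss $1860.
Total loss = $1917 + $1463 + $1860 = $5240.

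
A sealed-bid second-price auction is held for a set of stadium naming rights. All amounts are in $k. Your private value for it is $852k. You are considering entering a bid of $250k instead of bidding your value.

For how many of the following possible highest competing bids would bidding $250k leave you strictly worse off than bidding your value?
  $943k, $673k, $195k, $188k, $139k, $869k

The deviation hurts exactly when the highest competing bid lies strictly between $250k and $852k — underbidding then forfeits a profitable win.
$943k: above both → same outcome either way.
$673k: inside the interval → strictly worse (loss $179k).
$195k: below both → same outcome either way.
$188k: below both → same outcome either way.
$139k: below both → same outcome either way.
$869k: above both → same outcome either way.
Count: 1.

1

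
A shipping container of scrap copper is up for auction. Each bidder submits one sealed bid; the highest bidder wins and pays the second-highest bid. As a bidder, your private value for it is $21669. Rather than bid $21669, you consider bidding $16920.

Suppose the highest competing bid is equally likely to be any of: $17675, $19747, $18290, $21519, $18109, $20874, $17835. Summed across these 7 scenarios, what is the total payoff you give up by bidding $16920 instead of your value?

$17634

The deviation costs you only when the competing bid falls strictly between $16920 and $21669; elsewhere both bids give the same outcome.
$17675: truthful payoff $3994, deviation payoff $0 → loss $3994.
$19747: truthful payoff $1922, deviation payoff $0 → loss $1922.
$18290: truthful payoff $3379, deviation payoff $0 → loss $3379.
$21519: truthful payoff $150, deviation payoff $0 → loss $150.
$18109: truthful payoff $3560, deviation payoff $0 → loss $3560.
$20874: truthful payoff $795, deviation payoff $0 → loss $795.
$17835: truthful payoff $3834, deviation payoff $0 → loss $3834.
Total loss = $3994 + $1922 + $3379 + $150 + $3560 + $795 + $3834 = $17634.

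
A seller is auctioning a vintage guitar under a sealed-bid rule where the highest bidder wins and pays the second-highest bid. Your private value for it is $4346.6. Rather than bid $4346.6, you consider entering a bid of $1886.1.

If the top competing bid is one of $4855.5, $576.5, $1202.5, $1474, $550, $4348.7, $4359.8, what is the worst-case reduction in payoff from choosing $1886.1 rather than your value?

$0

$4855.5: same outcome either way → loss $0.
$576.5: same outcome either way → loss $0.
$1202.5: same outcome either way → loss $0.
$1474: same outcome either way → loss $0.
$550: same outcome either way → loss $0.
$4348.7: same outcome either way → loss $0.
$4359.8: same outcome either way → loss $0.
Maximum loss: $0.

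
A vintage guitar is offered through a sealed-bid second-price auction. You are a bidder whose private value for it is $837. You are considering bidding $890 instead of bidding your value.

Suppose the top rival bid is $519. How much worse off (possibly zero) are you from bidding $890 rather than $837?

Bidding your value $837: you win (since $837 > $519) and pay $519. Payoff $318.
Bidding $890: you win and pay $519. Payoff $837 − $519 = $318.
Difference = $318 − $318 = $0; both bids lead to the same outcome because the competing bid is below both your value and your alternative bid.

$0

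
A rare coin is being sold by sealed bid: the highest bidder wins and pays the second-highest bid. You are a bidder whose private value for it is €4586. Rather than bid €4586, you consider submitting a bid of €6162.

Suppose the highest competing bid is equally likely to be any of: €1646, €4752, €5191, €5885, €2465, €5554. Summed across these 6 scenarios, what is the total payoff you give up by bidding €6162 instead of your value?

€3038

The deviation costs you only when the competing bid falls strictly between €4586 and €6162; elsewhere both bids give the same outcome.
€1646: outcomes coincide → loss €0.
€4752: truthful payoff €0, deviation payoff −€166 → loss €166.
€5191: truthful payoff €0, deviation payoff −€605 → loss €605.
€5885: truthful payoff €0, deviation payoff −€1299 → loss €1299.
€2465: outcomes coincide → loss €0.
€5554: truthful payoff €0, deviation payoff −€968 → loss €968.
Total loss = €166 + €605 + €1299 + €968 = €3038.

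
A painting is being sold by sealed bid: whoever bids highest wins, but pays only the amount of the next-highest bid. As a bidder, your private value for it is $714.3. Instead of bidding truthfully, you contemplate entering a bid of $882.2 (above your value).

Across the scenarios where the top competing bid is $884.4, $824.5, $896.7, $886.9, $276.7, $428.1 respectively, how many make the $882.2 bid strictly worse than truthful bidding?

1

The deviation hurts exactly when the highest competing bid lies strictly between $714.3 and $882.2 — overbidding then wins at a price above your value.
$884.4: above both → same outcome either way.
$824.5: inside the interval → strictly worse (loss $110.2).
$896.7: above both → same outcome either way.
$886.9: above both → same outcome either way.
$276.7: below both → same outcome either way.
$428.1: below both → same outcome either way.
Count: 1.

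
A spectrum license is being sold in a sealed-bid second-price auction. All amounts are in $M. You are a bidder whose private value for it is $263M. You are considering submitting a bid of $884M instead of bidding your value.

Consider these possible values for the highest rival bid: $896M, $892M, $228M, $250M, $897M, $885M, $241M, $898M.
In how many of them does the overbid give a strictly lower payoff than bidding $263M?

0

The deviation hurts exactly when the highest competing bid lies strictly between $263M and $884M — overbidding then wins at a price above your value.
$896M: above both → same outcome either way.
$892M: above both → same outcome either way.
$228M: below both → same outcome either way.
$250M: below both → same outcome either way.
$897M: above both → same outcome either way.
$885M: above both → same outcome either way.
$241M: below both → same outcome either way.
$898M: above both → same outcome either way.
Count: 0.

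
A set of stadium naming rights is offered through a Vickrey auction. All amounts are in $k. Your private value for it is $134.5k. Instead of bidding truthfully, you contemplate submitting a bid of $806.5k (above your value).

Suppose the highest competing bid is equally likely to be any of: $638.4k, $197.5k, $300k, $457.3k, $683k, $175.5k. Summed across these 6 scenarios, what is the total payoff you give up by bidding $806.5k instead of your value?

The deviation costs you only when the competing bid falls strictly between $134.5k and $806.5k; elsewhere both bids give the same outcome.
$638.4k: truthful payoff $0k, deviation payoff −$503.9k → loss $503.9k.
$197.5k: truthful payoff $0k, deviation payoff −$63k → loss $63k.
$300k: truthful payoff $0k, deviation payoff −$165.5k → loss $165.5k.
$457.3k: truthful payoff $0k, deviation payoff −$322.8k → loss $322.8k.
$683k: truthful payoff $0k, deviation payoff −$548.5k → loss $548.5k.
$175.5k: truthful payoff $0k, deviation payoff −$41k → loss $41k.
Total loss = $503.9k + $63k + $165.5k + $322.8k + $548.5k + $41k = $1644.7k.
Because the price is fixed by the runner-up's bid, deviating from your value can only change a good outcome into a bad one — never the reverse.

$1644.7k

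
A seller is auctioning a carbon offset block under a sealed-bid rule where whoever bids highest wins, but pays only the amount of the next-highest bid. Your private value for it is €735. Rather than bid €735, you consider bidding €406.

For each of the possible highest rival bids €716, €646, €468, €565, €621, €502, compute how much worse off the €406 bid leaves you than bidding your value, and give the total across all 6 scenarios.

€892

The deviation costs you only when the competing bid falls strictly between €406 and €735; elsewhere both bids give the same outcome.
€716: truthful payoff €19, deviation payoff €0 → loss €19.
€646: truthful payoff €89, deviation payoff €0 → loss €89.
€468: truthful payoff €267, deviation payoff €0 → loss €267.
€565: truthful payoff €170, deviation payoff €0 → loss €170.
€621: truthful payoff €114, deviation payoff €0 → loss €114.
€502: truthful payoff €233, deviation payoff €0 → loss €233.
Total loss = €19 + €89 + €267 + €170 + €114 + €233 = €892.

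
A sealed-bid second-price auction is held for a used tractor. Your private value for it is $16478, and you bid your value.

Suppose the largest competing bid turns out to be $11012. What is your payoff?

$5466

Your bid $16478 exceeds the highest competing bid $11012, so you win.
In a second-price auction the winner pays the second-highest bid, $11012.
Payoff = value − price = $16478 − $11012 = $5466.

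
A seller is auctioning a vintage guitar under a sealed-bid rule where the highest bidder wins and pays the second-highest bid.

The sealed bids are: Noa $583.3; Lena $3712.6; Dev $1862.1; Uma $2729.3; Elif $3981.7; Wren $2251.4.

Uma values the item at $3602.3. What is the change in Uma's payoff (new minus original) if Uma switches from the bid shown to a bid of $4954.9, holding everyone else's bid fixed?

The highest bid among the other bidders is $3981.7; Uma's bid doesn't change that.
Original bid $2729.3: Uma is not highest (top rival bid is $3981.7); payoff $0.
Alternative bid $4954.9: Uma is highest, pays the top rival bid $3981.7; payoff $3602.3 − $3981.7 = −$379.4.
Change in payoff = −$379.4 − ($0) = −$379.4.

−$379.4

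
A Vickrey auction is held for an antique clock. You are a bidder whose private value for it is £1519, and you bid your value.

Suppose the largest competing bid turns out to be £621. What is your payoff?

Your bid £1519 exceeds the highest competing bid £621, so you win.
In a second-price auction the winner pays the second-highest bid, £621.
Payoff = value − price = £1519 − £621 = £898.

£898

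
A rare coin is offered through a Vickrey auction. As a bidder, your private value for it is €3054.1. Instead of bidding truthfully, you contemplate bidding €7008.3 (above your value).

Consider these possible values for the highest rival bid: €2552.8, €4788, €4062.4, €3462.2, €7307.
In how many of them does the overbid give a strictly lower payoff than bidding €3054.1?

The deviation hurts exactly when the highest competing bid lies strictly between €3054.1 and €7008.3 — overbidding then wins at a price above your value.
€2552.8: below both → same outcome either way.
€4788: inside the interval → strictly worse (loss €1733.9).
€4062.4: inside the interval → strictly worse (loss €1008.3).
€3462.2: inside the interval → strictly worse (loss €408.1).
€7307: above both → same outcome either way.
Count: 3.

3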